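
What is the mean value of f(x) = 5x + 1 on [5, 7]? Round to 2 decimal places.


Average value = 1/(b-a) * integral from a to b of f(x) dx
First compute the integral of 5x + 1:
F(x) = (5/2)x^2 + x
F(7) = 5/2 * 49 + 1 * 7 = 259/2
F(5) = 5/2 * 25 + 1 * 5 = 135/2
Integral = 259/2 - 135/2 = 62
Average = 62 / (7 - 5) = 62 / 2
= 31 = 31.00

31.00


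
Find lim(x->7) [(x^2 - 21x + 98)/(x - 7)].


Direct substitution gives 0/0, so we factor the numerator.
Factor: (x^2 - 21x + 98) = (x - 7)(x - 14)
Cancel the common factor (x - 7):
(x^2 - 21x + 98)/(x - 7) = (x - 14)
Now substitute x = 7:
= (7) - (14) = -7

-7


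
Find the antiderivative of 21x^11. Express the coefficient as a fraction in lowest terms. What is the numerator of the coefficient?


Apply the power rule for integration:
integral of ax^n dx = a/(n+1) * x^(n+1) + C
integral of 21x^11 dx
= 21/12 * x^12 + C
= 7/4 * x^12 + C
The coefficient in lowest terms is 7/4, and its numerator is 7

7


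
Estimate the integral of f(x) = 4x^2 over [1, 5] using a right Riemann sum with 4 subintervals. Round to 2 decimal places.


Right Riemann sum uses right endpoints of each subinterval.
Interval: [1, 5], n = 4
dx = (5 - 1) / 4 = 1
Right endpoints: [2, 3, 4, 5]
f values: [16, 36, 64, 100]
Sum = dx * (sum of f values)
= 1 * 216
= 216 = 216.00

216.00


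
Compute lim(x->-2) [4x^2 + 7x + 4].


Since polynomials are continuous, we use direct substitution.
lim(x->-2) of 4x^2 + 7x + 4
= 4 * (-2)^2 + 7 * (-2) + 4
= 16 - 14 + 4
= 6

6


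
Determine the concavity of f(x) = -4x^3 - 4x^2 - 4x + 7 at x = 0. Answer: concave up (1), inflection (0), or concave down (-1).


Concavity is determined by the sign of f''(x).
f(x) = -4x^3 - 4x^2 - 4x + 7
f'(x) = -12x^2 - 8x - 4
f''(x) = -24x - 8
f''(0) = -24 * 0 - 8
= 0 - 8
= -8
Since f''(0) < 0, the function is concave down (-1)

-1


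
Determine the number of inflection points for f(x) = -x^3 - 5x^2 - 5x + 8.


Inflection points occur where f''(x) = 0 and concavity changes.
f(x) = -x^3 - 5x^2 - 5x + 8
f'(x) = -3x^2 - 10x - 5
f''(x) = -6x - 10
Set f''(x) = 0:
-6x - 10 = 0
x = 10 / (-6) = -5/3
Since f''(x) is linear (degree 1), it changes sign at this point.
Therefore there is exactly 1 inflection point.

1


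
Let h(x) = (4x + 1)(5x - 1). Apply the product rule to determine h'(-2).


Let u(x) = 4x + 1 and v(x) = 5x - 1
u'(x) = 4
v'(x) = 5
Product rule: h'(x) = u'(x)*v(x) + u(x)*v'(x)
= 4 * (5x - 1) + (4x + 1) * 5
At x = -2:
u(-2) = 4 * (-2) + 1 = -7
v(-2) = 5 * (-2) - 1 = -11
h'(-2) = 4 * (-11) + (-7) * 5
= -44 - 35
= -79

-79


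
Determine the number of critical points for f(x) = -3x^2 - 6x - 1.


Find where f'(x) = 0:
f'(x) = -6x - 6
Set f'(x) = 0:
-6x - 6 = 0
x = 6 / (-6) = -1
This is a linear equation in x, so there is exactly one solution.
Number of critical points: 1

1


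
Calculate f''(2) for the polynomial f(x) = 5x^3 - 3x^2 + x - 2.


First derivative:
f'(x) = 15x^2 - 6x + 1
Second derivative:
f''(x) = 30x - 6
Substitute x = 2:
f''(2) = 30 * 2 - 6
= 60 - 6
= 54

54


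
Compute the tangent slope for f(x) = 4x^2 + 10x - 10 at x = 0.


The slope of the tangent line equals f'(x) at the point.
f(x) = 4x^2 + 10x - 10
f'(x) = 8x + 10
At x = 0:
f'(0) = 8 * 0 + 10
= 0 + 10
= 10

10


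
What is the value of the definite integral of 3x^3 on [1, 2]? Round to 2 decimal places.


Find the antiderivative of 3x^3:
F(x) = 3/4 * x^4
Apply the Fundamental Theorem of Calculus:
F(2) - F(1)
= 3/4 * 2^4 - 3/4 * 1^4
= 3/4 * (16 - 1)
= 3/4 * 15
= 45/4 = 11.25

11.25


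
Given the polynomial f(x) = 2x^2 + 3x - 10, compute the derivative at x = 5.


Differentiate term by term using power and sum rules:
f(x) = 2x^2 + 3x - 10
f'(x) = 4x + 3
Substitute x = 5:
f'(5) = 4 * 5 + 3
= 20 + 3
= 23

23


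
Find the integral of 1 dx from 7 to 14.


The integral of a constant k over [a, b] equals k * (b - a).
integral from 7 to 14 of 1 dx
= 1 * (14 - 7)
= 1 * 7
= 7

7


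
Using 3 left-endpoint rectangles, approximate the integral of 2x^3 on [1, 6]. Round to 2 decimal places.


Left Riemann sum uses left endpoints of each subinterval.
Interval: [1, 6], n = 3
dx = (6 - 1) / 3 = 5/3
Left endpoints: [1, 8/3, 13/3]
f values: [2, 1024/27, 4394/27]
Sum = dx * (sum of f values)
= 5/3 * 608/3
= 3040/9 ≈ 337.78

337.78


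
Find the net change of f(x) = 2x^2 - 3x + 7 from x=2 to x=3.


Net change = f(b) - f(a)
f(x) = 2x^2 - 3x + 7
Compute f(3):
f(3) = 2 * 3^2 - 3 * 3 + 7
= 18 - 9 + 7
= 16
Compute f(2):
f(2) = 2 * 2^2 - 3 * 2 + 7
= 8 - 6 + 7
= 9
Net change = 16 - 9 = 7

7


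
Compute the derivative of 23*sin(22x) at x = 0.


Apply the chain rule to differentiate 23*sin(22x):
d/dx [23*sin(22x)]
= 23 * cos(22x) * d/dx(22x)
= 23 * 22 * cos(22x)
= 506 * cos(22x)
Evaluate at x = 0:
= 506 * cos(0)
= 506 * 1
= 506

506


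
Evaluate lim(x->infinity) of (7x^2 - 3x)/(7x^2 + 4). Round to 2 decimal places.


For limits at infinity with equal-degree polynomials,
we compare leading coefficients.
Numerator leading term: 7x^2
Denominator leading term: 7x^2
Divide both by x^2:
lim = (7 - 3/x) / (7 + 4/x^2)
As x -> infinity, the 1/x and 1/x^2 terms vanish:
= 7/7 = 1 = 1.00

1.00


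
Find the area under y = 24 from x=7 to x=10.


The area under a constant function y = 24 is a rectangle.
Width = 10 - 7 = 3
Height = 24
Area = width * height
= 3 * 24
= 72

72


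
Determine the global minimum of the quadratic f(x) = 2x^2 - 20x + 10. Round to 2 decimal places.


For a quadratic f(x) = ax^2 + bx + c with a > 0, the minimum is at the vertex.
Vertex x-coordinate: x = -b/(2a)
x = -(-20) / (2 * 2)
x = 20/4 = 5
Substitute back to find the minimum value:
f(5) = 2 * 5^2 - 20 * 5 + 10
= 50 - 100 + 10
= -40 = -40.00

-40.00


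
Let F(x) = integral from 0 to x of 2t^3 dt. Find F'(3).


By the Fundamental Theorem of Calculus (Part 1):
If F(x) = integral from 0 to x of f(t) dt, then F'(x) = f(x)
Here f(t) = 2t^3
So F'(x) = 2x^3
Evaluate at x = 3:
F'(3) = 2 * 3^3
= 2 * 27
= 54

54


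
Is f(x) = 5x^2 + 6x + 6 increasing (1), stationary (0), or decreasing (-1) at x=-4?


Compute f'(x) to determine behavior:
f'(x) = 10x + 6
f'(-4) = 10 * (-4) + 6
= -40 + 6
= -34
Since f'(-4) < 0, the function is decreasing (-1)

-1


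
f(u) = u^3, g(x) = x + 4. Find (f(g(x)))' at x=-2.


Using the chain rule: (f(g(x)))' = f'(g(x)) * g'(x)
First, find g(-2):
g(-2) = 1 * (-2) + 4 = 2
Next, f'(u) = 3u^2
And g'(x) = 1
So f'(g(-2)) * g'(-2)
= 3 * 2^2 * 1
= 3 * 4 * 1
= 12

12


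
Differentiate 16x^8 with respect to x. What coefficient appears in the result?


We apply the power rule: d/dx [ax^n] = a*n * x^(n-1)
d/dx [16x^8]
= 16 * 8 * x^(8-1)
= 128x^7
The coefficient is 128

128


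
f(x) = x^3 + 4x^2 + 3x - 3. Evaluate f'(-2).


Differentiate f(x) = x^3 + 4x^2 + 3x - 3 term by term:
f'(x) = 3x^2 + 8x + 3
Substitute x = -2:
f'(-2) = 3 * (-2)^2 + 8 * (-2) + 3
= 12 - 16 + 3
= -1

-1


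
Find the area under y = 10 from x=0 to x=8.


The area under a constant function y = 10 is a rectangle.
Width = 8 - 0 = 8
Height = 10
Area = width * height
= 8 * 10
= 80

80


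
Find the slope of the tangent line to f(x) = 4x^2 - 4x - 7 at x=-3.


The slope of the tangent line equals f'(x) at the point.
f(x) = 4x^2 - 4x - 7
f'(x) = 8x - 4
At x = -3:
f'(-3) = 8 * (-3) - 4
= -24 - 4
= -28

-28


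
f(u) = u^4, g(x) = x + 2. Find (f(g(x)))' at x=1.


Using the chain rule: (f(g(x)))' = f'(g(x)) * g'(x)
First, find g(1):
g(1) = 1 * 1 + 2 = 3
Next, f'(u) = 4u^3
And g'(x) = 1
So f'(g(1)) * g'(1)
= 4 * 3^3 * 1
= 4 * 27 * 1
= 108

108


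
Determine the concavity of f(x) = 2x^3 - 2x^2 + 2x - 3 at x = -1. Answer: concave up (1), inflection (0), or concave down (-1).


Concavity is determined by the sign of f''(x).
f(x) = 2x^3 - 2x^2 + 2x - 3
f'(x) = 6x^2 - 4x + 2
f''(x) = 12x - 4
f''(-1) = 12 * (-1) - 4
= -12 - 4
= -16
Since f''(-1) < 0, the function is concave down (-1)

-1


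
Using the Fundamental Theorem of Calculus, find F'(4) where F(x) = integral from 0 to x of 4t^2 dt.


By the Fundamental Theorem of Calculus (Part 1):
If F(x) = integral from 0 to x of f(t) dt, then F'(x) = f(x)
Here f(t) = 4t^2
So F'(x) = 4x^2
Evaluate at x = 4:
F'(4) = 4 * 4^2
= 4 * 16
= 64

64


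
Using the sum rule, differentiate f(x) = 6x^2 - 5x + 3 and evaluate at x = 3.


Differentiate term by term using power and sum rules:
f(x) = 6x^2 - 5x + 3
f'(x) = 12x - 5
Substitute x = 3:
f'(3) = 12 * 3 - 5
= 36 - 5
= 31

31


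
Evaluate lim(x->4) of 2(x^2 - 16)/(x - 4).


Direct substitution gives 0/0, so we factor the numerator.
Factor: 2(x^2 - 16) = 2 * (x - 4)(x + 4)
Cancel the common factor (x - 4):
2(x^2 - 16)/(x - 4) = 2 * (x + 4)
Now substitute x = 4:
= 2 * (4 + 4) = 16

16


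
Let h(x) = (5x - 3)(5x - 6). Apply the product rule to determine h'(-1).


Let u(x) = 5x - 3 and v(x) = 5x - 6
u'(x) = 5
v'(x) = 5
Product rule: h'(x) = u'(x)*v(x) + u(x)*v'(x)
= 5 * (5x - 6) + (5x - 3) * 5
At x = -1:
u(-1) = 5 * (-1) - 3 = -8
v(-1) = 5 * (-1) - 6 = -11
h'(-1) = 5 * (-11) + (-8) * 5
= -55 - 40
= -95

-95


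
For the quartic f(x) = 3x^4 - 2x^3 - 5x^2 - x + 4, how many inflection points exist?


Inflection points occur where f''(x) = 0 and concavity changes.
f(x) = 3x^4 - 2x^3 - 5x^2 - x + 4
f'(x) = 12x^3 - 6x^2 - 10x - 1
f''(x) = 36x^2 - 12x - 10
This is a quadratic in x. Use the discriminant to count real roots.
Discriminant = (-12)^2 - 4 * 36 * (-10)
= 144 - (-1440)
= 1584
Since discriminant > 0, f''(x) = 0 has 2 distinct real solutions.
A quadratic with two distinct real roots changes sign at each root, so concavity changes at both.
Number of inflection points: 2

2


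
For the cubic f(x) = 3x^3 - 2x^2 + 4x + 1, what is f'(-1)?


Differentiate f(x) = 3x^3 - 2x^2 + 4x + 1 term by term:
f'(x) = 9x^2 - 4x + 4
Substitute x = -1:
f'(-1) = 9 * (-1)^2 - 4 * (-1) + 4
= 9 + 4 + 4
= 17

17


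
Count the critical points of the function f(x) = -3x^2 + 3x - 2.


Find where f'(x) = 0:
f'(x) = -6x + 3
Set f'(x) = 0:
-6x + 3 = 0
x = -3 / (-6) = 1/2
This is a linear equation in x, so there is exactly one solution.
Number of critical points: 1

1


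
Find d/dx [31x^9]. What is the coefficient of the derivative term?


We apply the power rule: d/dx [ax^n] = a*n * x^(n-1)
d/dx [31x^9]
= 31 * 9 * x^(9-1)
= 279x^8
The coefficient is 279

279


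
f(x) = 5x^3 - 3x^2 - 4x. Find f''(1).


First derivative:
f'(x) = 15x^2 - 6x - 4
Second derivative:
f''(x) = 30x - 6
Substitute x = 1:
f''(1) = 30 * 1 - 6
= 30 - 6
= 24

24


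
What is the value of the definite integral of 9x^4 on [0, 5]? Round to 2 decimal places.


Find the antiderivative of 9x^4:
F(x) = 9/5 * x^5
Apply the Fundamental Theorem of Calculus:
F(5) - F(0)
= 9/5 * 5^5 - 9/5 * 0^5
= 9/5 * (3125 - 0)
= 9/5 * 3125
= 5625 = 5625.00

5625.00


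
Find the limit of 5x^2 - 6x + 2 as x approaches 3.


Since polynomials are continuous, we use direct substitution.
lim(x->3) of 5x^2 - 6x + 2
= 5 * 3^2 - 6 * 3 + 2
= 45 - 18 + 2
= 29

29


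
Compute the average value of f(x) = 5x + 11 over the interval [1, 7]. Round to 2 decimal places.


Average value = 1/(b-a) * integral from a to b of f(x) dx
First compute the integral of 5x + 11:
F(x) = (5/2)x^2 + 11x
F(7) = 5/2 * 49 + 11 * 7 = 399/2
F(1) = 5/2 * 1 + 11 * 1 = 27/2
Integral = 399/2 - 27/2 = 186
Average = 186 / (7 - 1) = 186 / 6
= 31 = 31.00

31.00


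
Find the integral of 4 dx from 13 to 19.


The integral of a constant k over [a, b] equals k * (b - a).
integral from 13 to 19 of 4 dx
= 4 * (19 - 13)
= 4 * 6
= 24

24


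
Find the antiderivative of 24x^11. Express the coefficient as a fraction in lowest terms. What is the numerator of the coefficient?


Apply the power rule for integration:
integral of ax^n dx = a/(n+1) * x^(n+1) + C
integral of 24x^11 dx
= 24/12 * x^12 + C
= 2 * x^12 + C
The coefficient in lowest terms is 2 = 2/1, so its numerator is 2

2


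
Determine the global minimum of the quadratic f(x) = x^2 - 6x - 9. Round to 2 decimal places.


For a quadratic f(x) = ax^2 + bx + c with a > 0, the minimum is at the vertex.
Vertex x-coordinate: x = -b/(2a)
x = -(-6) / (2 * 1)
x = 6/2 = 3
Substitute back to find the minimum value:
f(3) = 1 * 3^2 - 6 * 3 - 9
= 9 - 18 - 9
= -18 = -18.00

-18.00


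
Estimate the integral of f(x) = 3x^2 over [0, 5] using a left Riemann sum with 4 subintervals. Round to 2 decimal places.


Left Riemann sum uses left endpoints of each subinterval.
Interval: [0, 5], n = 4
dx = (5 - 0) / 4 = 5/4
Left endpoints: [0, 5/4, 5/2, 15/4]
f values: [0, 75/16, 75/4, 675/16]
Sum = dx * (sum of f values)
= 5/4 * 525/8
= 2625/32 ≈ 82.03

82.03


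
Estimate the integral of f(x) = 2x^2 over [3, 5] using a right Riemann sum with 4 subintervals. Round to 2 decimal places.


Right Riemann sum uses right endpoints of each subinterval.
Interval: [3, 5], n = 4
dx = (5 - 3) / 4 = 1/2
Right endpoints: [7/2, 4, 9/2, 5]
f values: [49/2, 32, 81/2, 50]
Sum = dx * (sum of f values)
= 1/2 * 147
= 147/2 = 73.50

73.50


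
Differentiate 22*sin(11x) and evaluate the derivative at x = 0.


Apply the chain rule to differentiate 22*sin(11x):
d/dx [22*sin(11x)]
= 22 * cos(11x) * d/dx(11x)
= 22 * 11 * cos(11x)
= 242 * cos(11x)
Evaluate at x = 0:
= 242 * cos(0)
= 242 * 1
= 242

242


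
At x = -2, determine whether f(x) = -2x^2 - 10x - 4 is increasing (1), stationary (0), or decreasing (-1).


Compute f'(x) to determine behavior:
f'(x) = -4x - 10
f'(-2) = -4 * (-2) - 10
= 8 - 10
= -2
Since f'(-2) < 0, the function is decreasing (-1)

-1


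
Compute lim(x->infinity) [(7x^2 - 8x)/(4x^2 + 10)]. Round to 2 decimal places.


For limits at infinity with equal-degree polynomials,
we compare leading coefficients.
Numerator leading term: 7x^2
Denominator leading term: 4x^2
Divide both by x^2:
lim = (7 - 8/x) / (4 + 10/x^2)
As x -> infinity, the 1/x and 1/x^2 terms vanish:
= 7/4 = 1.75

1.75


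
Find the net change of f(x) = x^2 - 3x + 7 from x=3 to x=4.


Net change = f(b) - f(a)
f(x) = x^2 - 3x + 7
Compute f(4):
f(4) = 1 * 4^2 - 3 * 4 + 7
= 16 - 12 + 7
= 11
Compute f(3):
f(3) = 1 * 3^2 - 3 * 3 + 7
= 9 - 9 + 7
= 7
Net change = 11 - 7 = 4

4


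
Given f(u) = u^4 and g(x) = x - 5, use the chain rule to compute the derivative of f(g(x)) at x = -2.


Using the chain rule: (f(g(x)))' = f'(g(x)) * g'(x)
First, find g(-2):
g(-2) = 1 * (-2) - 5 = -7
Next, f'(u) = 4u^3
And g'(x) = 1
So f'(g(-2)) * g'(-2)
= 4 * (-7)^3 * 1
= 4 * (-343) * 1
= -1372

-1372


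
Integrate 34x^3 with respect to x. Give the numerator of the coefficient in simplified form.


Apply the power rule for integration:
integral of ax^n dx = a/(n+1) * x^(n+1) + C
integral of 34x^3 dx
= 34/4 * x^4 + C
= 17/2 * x^4 + C
The coefficient in lowest terms is 17/2, and its numerator is 17

17


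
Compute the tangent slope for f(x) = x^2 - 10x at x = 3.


The slope of the tangent line equals f'(x) at the point.
f(x) = x^2 - 10x
f'(x) = 2x - 10
At x = 3:
f'(3) = 2 * 3 - 10
= 6 - 10
= -4

-4


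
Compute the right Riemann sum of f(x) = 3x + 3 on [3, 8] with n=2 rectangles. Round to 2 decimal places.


Right Riemann sum uses right endpoints of each subinterval.
Interval: [3, 8], n = 2
dx = (8 - 3) / 2 = 5/2
Right endpoints: [11/2, 8]
f values: [39/2, 27]
Sum = dx * (sum of f values)
= 5/2 * 93/2
= 465/4 = 116.25

116.25


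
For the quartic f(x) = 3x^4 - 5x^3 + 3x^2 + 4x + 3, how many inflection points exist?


Inflection points occur where f''(x) = 0 and concavity changes.
f(x) = 3x^4 - 5x^3 + 3x^2 + 4x + 3
f'(x) = 12x^3 - 15x^2 + 6x + 4
f''(x) = 36x^2 - 30x + 6
This is a quadratic in x. Use the discriminant to count real roots.
Discriminant = (-30)^2 - 4 * 36 * 6
= 900 - 864
= 36
Since discriminant > 0, f''(x) = 0 has 2 distinct real solutions.
A quadratic with two distinct real roots changes sign at each root, so concavity changes at both.
Number of inflection points: 2

2


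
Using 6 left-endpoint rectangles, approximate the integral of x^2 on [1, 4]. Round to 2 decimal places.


Left Riemann sum uses left endpoints of each subinterval.
Interval: [1, 4], n = 6
dx = (4 - 1) / 6 = 1/2
Left endpoints: [1, 3/2, 2, 5/2, 3, 7/2]
f values: [1, 9/4, 4, 25/4, 9, 49/4]
Sum = dx * (sum of f values)
= 1/2 * 139/4
= 139/8 ≈ 17.38

17.38


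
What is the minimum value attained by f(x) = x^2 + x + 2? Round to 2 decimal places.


For a quadratic f(x) = ax^2 + bx + c with a > 0, the minimum is at the vertex.
Vertex x-coordinate: x = -b/(2a)
x = -(1) / (2 * 1)
x = -1/2
Substitute back to find the minimum value:
f(-1/2) = 1 * (-1/2)^2 + 1 * (-1/2) + 2
= 1/4 - 1/2 + 2
= 7/4 = 1.75

1.75


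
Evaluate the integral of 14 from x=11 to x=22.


The integral of a constant k over [a, b] equals k * (b - a).
integral from 11 to 22 of 14 dx
= 14 * (22 - 11)
= 14 * 11
= 154

154


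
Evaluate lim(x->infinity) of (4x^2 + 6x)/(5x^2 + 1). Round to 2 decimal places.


For limits at infinity with equal-degree polynomials,
we compare leading coefficients.
Numerator leading term: 4x^2
Denominator leading term: 5x^2
Divide both by x^2:
lim = (4 + 6/x) / (5 + 1/x^2)
As x -> infinity, the 1/x and 1/x^2 terms vanish:
= 4/5 = 0.80

0.80


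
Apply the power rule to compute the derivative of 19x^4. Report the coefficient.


We apply the power rule: d/dx [ax^n] = a*n * x^(n-1)
d/dx [19x^4]
= 19 * 4 * x^(4-1)
= 76x^3
The coefficient is 76

76


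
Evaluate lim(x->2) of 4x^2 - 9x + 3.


Since polynomials are continuous, we use direct substitution.
lim(x->2) of 4x^2 - 9x + 3
= 4 * 2^2 - 9 * 2 + 3
= 16 - 18 + 3
= 1

1


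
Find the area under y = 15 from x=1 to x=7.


The area under a constant function y = 15 is a rectangle.
Width = 7 - 1 = 6
Height = 15
Area = width * height
= 6 * 15
= 90

90


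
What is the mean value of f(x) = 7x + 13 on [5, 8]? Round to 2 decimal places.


Average value = 1/(b-a) * integral from a to b of f(x) dx
First compute the integral of 7x + 13:
F(x) = (7/2)x^2 + 13x
F(8) = 7/2 * 64 + 13 * 8 = 328
F(5) = 7/2 * 25 + 13 * 5 = 305/2
Integral = 328 - 305/2 = 351/2
Average = (351/2) / (8 - 5) = (351/2) / 3
= 117/2 = 58.50

58.50


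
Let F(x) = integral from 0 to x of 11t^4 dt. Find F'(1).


By the Fundamental Theorem of Calculus (Part 1):
If F(x) = integral from 0 to x of f(t) dt, then F'(x) = f(x)
Here f(t) = 11t^4
So F'(x) = 11x^4
Evaluate at x = 1:
F'(1) = 11 * 1^4
= 11 * 1
= 11

11


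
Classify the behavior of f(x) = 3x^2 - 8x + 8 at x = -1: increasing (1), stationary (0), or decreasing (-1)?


Compute f'(x) to determine behavior:
f'(x) = 6x - 8
f'(-1) = 6 * (-1) - 8
= -6 - 8
= -14
Since f'(-1) < 0, the function is decreasing (-1)

-1


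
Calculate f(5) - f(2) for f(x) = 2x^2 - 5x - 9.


Net change = f(b) - f(a)
f(x) = 2x^2 - 5x - 9
Compute f(5):
f(5) = 2 * 5^2 - 5 * 5 - 9
= 50 - 25 - 9
= 16
Compute f(2):
f(2) = 2 * 2^2 - 5 * 2 - 9
= 8 - 10 - 9
= -11
Net change = 16 - (-11) = 27

27


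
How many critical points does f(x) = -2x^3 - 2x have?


Find where f'(x) = 0:
f(x) = -2x^3 - 2x
f'(x) = -6x^2 - 2
This is a quadratic in x. Use the discriminant to count real roots.
Discriminant = (0)^2 - 4 * (-6) * (-2)
= 0 - 48
= -48
Since discriminant < 0, f'(x) = 0 has no real solutions.
Number of critical points: 0

0


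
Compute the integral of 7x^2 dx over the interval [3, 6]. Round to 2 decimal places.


Find the antiderivative of 7x^2:
F(x) = 7/3 * x^3
Apply the Fundamental Theorem of Calculus:
F(6) - F(3)
= 7/3 * 6^3 - 7/3 * 3^3
= 7/3 * (216 - 27)
= 7/3 * 189
= 441 = 441.00

441.00


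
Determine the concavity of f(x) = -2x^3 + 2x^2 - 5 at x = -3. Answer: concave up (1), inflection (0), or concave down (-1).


Concavity is determined by the sign of f''(x).
f(x) = -2x^3 + 2x^2 - 5
f'(x) = -6x^2 + 4x
f''(x) = -12x + 4
f''(-3) = -12 * (-3) + 4
= 36 + 4
= 40
Since f''(-3) > 0, the function is concave up (1)

1


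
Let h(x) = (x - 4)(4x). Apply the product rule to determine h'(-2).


Let u(x) = x - 4 and v(x) = 4x
u'(x) = 1
v'(x) = 4
Product rule: h'(x) = u'(x)*v(x) + u(x)*v'(x)
= 1 * (4x) + (x - 4) * 4
At x = -2:
u(-2) = 1 * (-2) - 4 = -6
v(-2) = 4 * (-2) + 0 = -8
h'(-2) = 1 * (-8) + (-6) * 4
= -8 - 24
= -32

-32


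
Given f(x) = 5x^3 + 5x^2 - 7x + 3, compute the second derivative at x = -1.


First derivative:
f'(x) = 15x^2 + 10x - 7
Second derivative:
f''(x) = 30x + 10
Substitute x = -1:
f''(-1) = 30 * (-1) + 10
= -30 + 10
= -20

-20


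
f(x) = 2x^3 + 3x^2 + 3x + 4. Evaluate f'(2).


Differentiate f(x) = 2x^3 + 3x^2 + 3x + 4 term by term:
f'(x) = 6x^2 + 6x + 3
Substitute x = 2:
f'(2) = 6 * 2^2 + 6 * 2 + 3
= 24 + 12 + 3
= 39

39


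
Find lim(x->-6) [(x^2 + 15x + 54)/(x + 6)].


Direct substitution gives 0/0, so we factor the numerator.
Factor: (x^2 + 15x + 54) = (x + 6)(x + 9)
Cancel the common factor (x + 6):
(x^2 + 15x + 54)/(x + 6) = (x + 9)
Now substitute x = -6:
= (-6) - (-9) = 3

3


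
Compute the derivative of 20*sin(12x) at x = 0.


Apply the chain rule to differentiate 20*sin(12x):
d/dx [20*sin(12x)]
= 20 * cos(12x) * d/dx(12x)
= 20 * 12 * cos(12x)
= 240 * cos(12x)
Evaluate at x = 0:
= 240 * cos(0)
= 240 * 1
= 240

240


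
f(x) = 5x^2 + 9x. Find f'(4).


Differentiate term by term using power and sum rules:
f(x) = 5x^2 + 9x
f'(x) = 10x + 9
Substitute x = 4:
f'(4) = 10 * 4 + 9
= 40 + 9
= 49

49


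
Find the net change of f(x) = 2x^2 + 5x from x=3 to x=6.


Net change = f(b) - f(a)
f(x) = 2x^2 + 5x
Compute f(6):
f(6) = 2 * 6^2 + 5 * 6 + 0
= 72 + 30 + 0
= 102
Compute f(3):
f(3) = 2 * 3^2 + 5 * 3 + 0
= 18 + 15 + 0
= 33
Net change = 102 - 33 = 69

69


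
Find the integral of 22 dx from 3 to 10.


The integral of a constant k over [a, b] equals k * (b - a).
integral from 3 to 10 of 22 dx
= 22 * (10 - 3)
= 22 * 7
= 154

154


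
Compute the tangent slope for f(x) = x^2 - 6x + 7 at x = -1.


The slope of the tangent line equals f'(x) at the point.
f(x) = x^2 - 6x + 7
f'(x) = 2x - 6
At x = -1:
f'(-1) = 2 * (-1) - 6
= -2 - 6
= -8

-8


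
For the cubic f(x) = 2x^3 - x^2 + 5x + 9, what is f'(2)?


Differentiate f(x) = 2x^3 - x^2 + 5x + 9 term by term:
f'(x) = 6x^2 - 2x + 5
Substitute x = 2:
f'(2) = 6 * 2^2 - 2 * 2 + 5
= 24 - 4 + 5
= 25

25


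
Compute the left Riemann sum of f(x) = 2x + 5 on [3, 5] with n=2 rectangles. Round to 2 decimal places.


Left Riemann sum uses left endpoints of each subinterval.
Interval: [3, 5], n = 2
dx = (5 - 3) / 2 = 1
Left endpoints: [3, 4]
f values: [11, 13]
Sum = dx * (sum of f values)
= 1 * 24
= 24 = 24.00

24.00


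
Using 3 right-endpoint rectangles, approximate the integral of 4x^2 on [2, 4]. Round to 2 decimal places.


Right Riemann sum uses right endpoints of each subinterval.
Interval: [2, 4], n = 3
dx = (4 - 2) / 3 = 2/3
Right endpoints: [8/3, 10/3, 4]
f values: [256/9, 400/9, 64]
Sum = dx * (sum of f values)
= 2/3 * 1232/9
= 2464/27 ≈ 91.26

91.26


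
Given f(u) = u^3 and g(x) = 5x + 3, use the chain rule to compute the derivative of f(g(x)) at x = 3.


Using the chain rule: (f(g(x)))' = f'(g(x)) * g'(x)
First, find g(3):
g(3) = 5 * 3 + 3 = 18
Next, f'(u) = 3u^2
And g'(x) = 5
So f'(g(3)) * g'(3)
= 3 * 18^2 * 5
= 3 * 324 * 5
= 4860

4860


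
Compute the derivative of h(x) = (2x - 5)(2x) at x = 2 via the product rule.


Let u(x) = 2x - 5 and v(x) = 2x
u'(x) = 2
v'(x) = 2
Product rule: h'(x) = u'(x)*v(x) + u(x)*v'(x)
= 2 * (2x) + (2x - 5) * 2
At x = 2:
u(2) = 2 * 2 - 5 = -1
v(2) = 2 * 2 + 0 = 4
h'(2) = 2 * 4 + (-1) * 2
= 8 - 2
= 6

6


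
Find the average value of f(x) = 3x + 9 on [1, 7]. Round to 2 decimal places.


Average value = 1/(b-a) * integral from a to b of f(x) dx
First compute the integral of 3x + 9:
F(x) = (3/2)x^2 + 9x
F(7) = 3/2 * 49 + 9 * 7 = 273/2
F(1) = 3/2 * 1 + 9 * 1 = 21/2
Integral = 273/2 - 21/2 = 126
Average = 126 / (7 - 1) = 126 / 6
= 21 = 21.00

21.00


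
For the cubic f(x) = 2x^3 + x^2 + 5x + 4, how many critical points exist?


Find where f'(x) = 0:
f(x) = 2x^3 + x^2 + 5x + 4
f'(x) = 6x^2 + 2x + 5
This is a quadratic in x. Use the discriminant to count real roots.
Discriminant = (2)^2 - 4 * 6 * 5
= 4 - 120
= -116
Since discriminant < 0, f'(x) = 0 has no real solutions.
Number of critical points: 0

0


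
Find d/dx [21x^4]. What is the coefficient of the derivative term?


We apply the power rule: d/dx [ax^n] = a*n * x^(n-1)
d/dx [21x^4]
= 21 * 4 * x^(4-1)
= 84x^3
The coefficient is 84

84


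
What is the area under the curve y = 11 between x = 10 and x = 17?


The area under a constant function y = 11 is a rectangle.
Width = 17 - 10 = 7
Height = 11
Area = width * height
= 7 * 11
= 77

77


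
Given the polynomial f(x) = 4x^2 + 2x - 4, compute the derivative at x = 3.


Differentiate term by term using power and sum rules:
f(x) = 4x^2 + 2x - 4
f'(x) = 8x + 2
Substitute x = 3:
f'(3) = 8 * 3 + 2
= 24 + 2
= 26

26


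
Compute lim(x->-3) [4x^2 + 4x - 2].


Since polynomials are continuous, we use direct substitution.
lim(x->-3) of 4x^2 + 4x - 2
= 4 * (-3)^2 + 4 * (-3) - 2
= 36 - 12 - 2
= 22

22


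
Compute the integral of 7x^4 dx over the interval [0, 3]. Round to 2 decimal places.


Find the antiderivative of 7x^4:
F(x) = 7/5 * x^5
Apply the Fundamental Theorem of Calculus:
F(3) - F(0)
= 7/5 * 3^5 - 7/5 * 0^5
= 7/5 * (243 - 0)
= 7/5 * 243
= 1701/5 = 340.20

340.20


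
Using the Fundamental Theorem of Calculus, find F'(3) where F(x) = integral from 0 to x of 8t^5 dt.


By the Fundamental Theorem of Calculus (Part 1):
If F(x) = integral from 0 to x of f(t) dt, then F'(x) = f(x)
Here f(t) = 8t^5
So F'(x) = 8x^5
Evaluate at x = 3:
F'(3) = 8 * 3^5
= 8 * 243
= 1944

1944


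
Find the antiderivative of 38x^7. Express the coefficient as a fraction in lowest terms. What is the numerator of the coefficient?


Apply the power rule for integration:
integral of ax^n dx = a/(n+1) * x^(n+1) + C
integral of 38x^7 dx
= 38/8 * x^8 + C
= 19/4 * x^8 + C
The coefficient in lowest terms is 19/4, and its numerator is 19

19


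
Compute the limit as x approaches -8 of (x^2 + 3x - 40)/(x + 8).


Direct substitution gives 0/0, so we factor the numerator.
Factor: (x^2 + 3x - 40) = (x + 8)(x - 5)
Cancel the common factor (x + 8):
(x^2 + 3x - 40)/(x + 8) = (x - 5)
Now substitute x = -8:
= (-8) - (5) = -13

-13


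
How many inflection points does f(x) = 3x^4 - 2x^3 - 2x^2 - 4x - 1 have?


Inflection points occur where f''(x) = 0 and concavity changes.
f(x) = 3x^4 - 2x^3 - 2x^2 - 4x - 1
f'(x) = 12x^3 - 6x^2 - 4x - 4
f''(x) = 36x^2 - 12x - 4
This is a quadratic in x. Use the discriminant to count real roots.
Discriminant = (-12)^2 - 4 * 36 * (-4)
= 144 - (-576)
= 720
Since discriminant > 0, f''(x) = 0 has 2 distinct real solutions.
A quadratic with two distinct real roots changes sign at each root, so concavity changes at both.
Number of inflection points: 2

2


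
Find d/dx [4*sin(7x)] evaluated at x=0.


Apply the chain rule to differentiate 4*sin(7x):
d/dx [4*sin(7x)]
= 4 * cos(7x) * d/dx(7x)
= 4 * 7 * cos(7x)
= 28 * cos(7x)
Evaluate at x = 0:
= 28 * cos(0)
= 28 * 1
= 28

28


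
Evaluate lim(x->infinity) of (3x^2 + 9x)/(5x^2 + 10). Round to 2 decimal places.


For limits at infinity with equal-degree polynomials,
we compare leading coefficients.
Numerator leading term: 3x^2
Denominator leading term: 5x^2
Divide both by x^2:
lim = (3 + 9/x) / (5 + 10/x^2)
As x -> infinity, the 1/x and 1/x^2 terms vanish:
= 3/5 = 0.60

0.60


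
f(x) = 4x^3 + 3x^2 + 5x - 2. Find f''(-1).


First derivative:
f'(x) = 12x^2 + 6x + 5
Second derivative:
f''(x) = 24x + 6
Substitute x = -1:
f''(-1) = 24 * (-1) + 6
= -24 + 6
= -18

-18


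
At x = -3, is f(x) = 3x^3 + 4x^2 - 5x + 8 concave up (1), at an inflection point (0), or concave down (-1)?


Concavity is determined by the sign of f''(x).
f(x) = 3x^3 + 4x^2 - 5x + 8
f'(x) = 9x^2 + 8x - 5
f''(x) = 18x + 8
f''(-3) = 18 * (-3) + 8
= -54 + 8
= -46
Since f''(-3) < 0, the function is concave down (-1)

-1


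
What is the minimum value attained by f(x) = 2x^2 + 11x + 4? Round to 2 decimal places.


For a quadratic f(x) = ax^2 + bx + c with a > 0, the minimum is at the vertex.
Vertex x-coordinate: x = -b/(2a)
x = -(11) / (2 * 2)
x = -11/4
Substitute back to find the minimum value:
f(-11/4) = 2 * (-11/4)^2 + 11 * (-11/4) + 4
= 121/8 - 121/4 + 4
= -89/8 ≈ -11.13

-11.13


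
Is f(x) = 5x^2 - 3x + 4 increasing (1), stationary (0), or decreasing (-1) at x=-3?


Compute f'(x) to determine behavior:
f'(x) = 10x - 3
f'(-3) = 10 * (-3) - 3
= -30 - 3
= -33
Since f'(-3) < 0, the function is decreasing (-1)

-1


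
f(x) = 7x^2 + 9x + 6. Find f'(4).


Differentiate term by term using power and sum rules:
f(x) = 7x^2 + 9x + 6
f'(x) = 14x + 9
Substitute x = 4:
f'(4) = 14 * 4 + 9
= 56 + 9
= 65

65


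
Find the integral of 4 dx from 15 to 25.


The integral of a constant k over [a, b] equals k * (b - a).
integral from 15 to 25 of 4 dx
= 4 * (25 - 15)
= 4 * 10
= 40

40


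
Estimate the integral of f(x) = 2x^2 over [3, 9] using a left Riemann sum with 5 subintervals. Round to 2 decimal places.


Left Riemann sum uses left endpoints of each subinterval.
Interval: [3, 9], n = 5
dx = (9 - 3) / 5 = 6/5
Left endpoints: [3, 21/5, 27/5, 33/5, 39/5]
f values: [18, 882/25, 1458/25, 2178/25, 3042/25]
Sum = dx * (sum of f values)
= 6/5 * 1602/5
= 9612/25 = 384.48

384.48


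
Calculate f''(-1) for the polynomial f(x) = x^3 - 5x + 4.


First derivative:
f'(x) = 3x^2 - 5
Second derivative:
f''(x) = 6x
Substitute x = -1:
f''(-1) = 6 * (-1) + 0
= -6 + 0
= -6

-6


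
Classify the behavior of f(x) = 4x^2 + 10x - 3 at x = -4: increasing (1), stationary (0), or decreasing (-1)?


Compute f'(x) to determine behavior:
f'(x) = 8x + 10
f'(-4) = 8 * (-4) + 10
= -32 + 10
= -22
Since f'(-4) < 0, the function is decreasing (-1)

-1


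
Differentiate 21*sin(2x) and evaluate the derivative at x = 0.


Apply the chain rule to differentiate 21*sin(2x):
d/dx [21*sin(2x)]
= 21 * cos(2x) * d/dx(2x)
= 21 * 2 * cos(2x)
= 42 * cos(2x)
Evaluate at x = 0:
= 42 * cos(0)
= 42 * 1
= 42

42


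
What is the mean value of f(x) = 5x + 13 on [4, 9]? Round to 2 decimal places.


Average value = 1/(b-a) * integral from a to b of f(x) dx
First compute the integral of 5x + 13:
F(x) = (5/2)x^2 + 13x
F(9) = 5/2 * 81 + 13 * 9 = 639/2
F(4) = 5/2 * 16 + 13 * 4 = 92
Integral = 639/2 - 92 = 455/2
Average = (455/2) / (9 - 4) = (455/2) / 5
= 91/2 = 45.50

45.50


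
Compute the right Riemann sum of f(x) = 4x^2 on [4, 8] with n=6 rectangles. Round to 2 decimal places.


Right Riemann sum uses right endpoints of each subinterval.
Interval: [4, 8], n = 6
dx = (8 - 4) / 6 = 2/3
Right endpoints: [14/3, 16/3, 6, 20/3, 22/3, 8]
f values: [784/9, 1024/9, 144, 1600/9, 1936/9, 256]
Sum = dx * (sum of f values)
= 2/3 * 8944/9
= 17888/27 ≈ 662.52

662.52


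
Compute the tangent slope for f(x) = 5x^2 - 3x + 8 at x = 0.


The slope of the tangent line equals f'(x) at the point.
f(x) = 5x^2 - 3x + 8
f'(x) = 10x - 3
At x = 0:
f'(0) = 10 * 0 - 3
= 0 - 3
= -3

-3


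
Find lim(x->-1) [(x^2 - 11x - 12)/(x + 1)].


Direct substitution gives 0/0, so we factor the numerator.
Factor: (x^2 - 11x - 12) = (x + 1)(x - 12)
Cancel the common factor (x + 1):
(x^2 - 11x - 12)/(x + 1) = (x - 12)
Now substitute x = -1:
= (-1) - (12) = -13

-13


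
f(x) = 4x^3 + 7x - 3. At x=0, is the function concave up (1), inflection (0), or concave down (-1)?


Concavity is determined by the sign of f''(x).
f(x) = 4x^3 + 7x - 3
f'(x) = 12x^2 + 7
f''(x) = 24x
f''(0) = 24 * 0 + 0
= 0 + 0
= 0
f''(0) = 0, and f''(x) is linear with nonzero slope 24, so f'' changes sign at x = 0. Hence the function is at an inflection point (0)

0


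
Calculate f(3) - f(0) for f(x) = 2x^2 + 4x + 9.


Net change = f(b) - f(a)
f(x) = 2x^2 + 4x + 9
Compute f(3):
f(3) = 2 * 3^2 + 4 * 3 + 9
= 18 + 12 + 9
= 39
Compute f(0):
f(0) = 2 * 0^2 + 4 * 0 + 9
= 0 + 0 + 9
= 9
Net change = 39 - 9 = 30

30


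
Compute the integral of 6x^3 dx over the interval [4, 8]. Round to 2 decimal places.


Find the antiderivative of 6x^3:
F(x) = 6/4 * x^4
Apply the Fundamental Theorem of Calculus:
F(8) - F(4)
= 6/4 * 8^4 - 6/4 * 4^4
= 6/4 * (4096 - 256)
= 6/4 * 3840
= 5760 = 5760.00

5760.00


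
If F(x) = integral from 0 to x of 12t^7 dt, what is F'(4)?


By the Fundamental Theorem of Calculus (Part 1):
If F(x) = integral from 0 to x of f(t) dt, then F'(x) = f(x)
Here f(t) = 12t^7
So F'(x) = 12x^7
Evaluate at x = 4:
F'(4) = 12 * 4^7
= 12 * 16384
= 196608

196608


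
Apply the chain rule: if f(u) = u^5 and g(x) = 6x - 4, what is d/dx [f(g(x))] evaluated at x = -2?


Using the chain rule: (f(g(x)))' = f'(g(x)) * g'(x)
First, find g(-2):
g(-2) = 6 * (-2) - 4 = -16
Next, f'(u) = 5u^4
And g'(x) = 6
So f'(g(-2)) * g'(-2)
= 5 * (-16)^4 * 6
= 5 * 65536 * 6
= 1966080

1966080


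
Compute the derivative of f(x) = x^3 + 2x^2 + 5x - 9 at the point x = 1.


Differentiate f(x) = x^3 + 2x^2 + 5x - 9 term by term:
f'(x) = 3x^2 + 4x + 5
Substitute x = 1:
f'(1) = 3 * 1^2 + 4 * 1 + 5
= 3 + 4 + 5
= 12

12


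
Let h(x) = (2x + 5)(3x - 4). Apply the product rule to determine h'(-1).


Let u(x) = 2x + 5 and v(x) = 3x - 4
u'(x) = 2
v'(x) = 3
Product rule: h'(x) = u'(x)*v(x) + u(x)*v'(x)
= 2 * (3x - 4) + (2x + 5) * 3
At x = -1:
u(-1) = 2 * (-1) + 5 = 3
v(-1) = 3 * (-1) - 4 = -7
h'(-1) = 2 * (-7) + 3 * 3
= -14 + 9
= -5

-5


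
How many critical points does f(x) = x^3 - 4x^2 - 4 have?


Find where f'(x) = 0:
f(x) = x^3 - 4x^2 - 4
f'(x) = 3x^2 - 8x
This is a quadratic in x. Use the discriminant to count real roots.
Discriminant = (-8)^2 - 4 * 3 * 0
= 64 - 0
= 64
Since discriminant > 0, f'(x) = 0 has 2 real solutions.
Number of critical points: 2

2


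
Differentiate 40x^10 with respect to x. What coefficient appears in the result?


We apply the power rule: d/dx [ax^n] = a*n * x^(n-1)
d/dx [40x^10]
= 40 * 10 * x^(10-1)
= 400x^9
The coefficient is 400

400


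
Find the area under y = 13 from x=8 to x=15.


The area under a constant function y = 13 is a rectangle.
Width = 15 - 8 = 7
Height = 13
Area = width * height
= 7 * 13
= 91

91


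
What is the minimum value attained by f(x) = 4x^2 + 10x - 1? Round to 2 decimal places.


For a quadratic f(x) = ax^2 + bx + c with a > 0, the minimum is at the vertex.
Vertex x-coordinate: x = -b/(2a)
x = -(10) / (2 * 4)
x = -10/8 = -5/4
Substitute back to find the minimum value:
f(-5/4) = 4 * (-5/4)^2 + 10 * (-5/4) - 1
= 25/4 - 25/2 - 1
= -29/4 = -7.25

-7.25


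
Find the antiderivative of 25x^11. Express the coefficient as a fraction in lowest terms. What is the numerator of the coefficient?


Apply the power rule for integration:
integral of ax^n dx = a/(n+1) * x^(n+1) + C
integral of 25x^11 dx
= 25/12 * x^12 + C
The coefficient in lowest terms is 25/12, and its numerator is 25

25


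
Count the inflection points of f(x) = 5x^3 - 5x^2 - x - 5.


Inflection points occur where f''(x) = 0 and concavity changes.
f(x) = 5x^3 - 5x^2 - x - 5
f'(x) = 15x^2 - 10x - 1
f''(x) = 30x - 10
Set f''(x) = 0:
30x - 10 = 0
x = 10 / 30 = 1/3
Since f''(x) is linear (degree 1), it changes sign at this point.
Therefore there is exactly 1 inflection point.

1


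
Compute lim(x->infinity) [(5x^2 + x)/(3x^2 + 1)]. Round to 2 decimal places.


For limits at infinity with equal-degree polynomials,
we compare leading coefficients.
Numerator leading term: 5x^2
Denominator leading term: 3x^2
Divide both by x^2:
lim = (5 + 1/x) / (3 + 1/x^2)
As x -> infinity, the 1/x and 1/x^2 terms vanish:
= 5/3 ≈ 1.67

1.67


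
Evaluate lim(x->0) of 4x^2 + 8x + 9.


Since polynomials are continuous, we use direct substitution.
lim(x->0) of 4x^2 + 8x + 9
= 4 * 0^2 + 8 * 0 + 9
= 0 + 0 + 9
= 9

9


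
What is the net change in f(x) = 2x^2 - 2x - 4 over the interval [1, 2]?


Net change = f(b) - f(a)
f(x) = 2x^2 - 2x - 4
Compute f(2):
f(2) = 2 * 2^2 - 2 * 2 - 4
= 8 - 4 - 4
= 0
Compute f(1):
f(1) = 2 * 1^2 - 2 * 1 - 4
= 2 - 2 - 4
= -4
Net change = 0 - (-4) = 4

4


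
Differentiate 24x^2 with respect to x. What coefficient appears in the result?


We apply the power rule: d/dx [ax^n] = a*n * x^(n-1)
d/dx [24x^2]
= 24 * 2 * x^(2-1)
= 48x
The coefficient is 48

48


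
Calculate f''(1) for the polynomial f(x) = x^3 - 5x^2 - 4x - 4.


First derivative:
f'(x) = 3x^2 - 10x - 4
Second derivative:
f''(x) = 6x - 10
Substitute x = 1:
f''(1) = 6 * 1 - 10
= 6 - 10
= -4

-4


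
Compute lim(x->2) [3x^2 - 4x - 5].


Since polynomials are continuous, we use direct substitution.
lim(x->2) of 3x^2 - 4x - 5
= 3 * 2^2 - 4 * 2 - 5
= 12 - 8 - 5
= -1

-1


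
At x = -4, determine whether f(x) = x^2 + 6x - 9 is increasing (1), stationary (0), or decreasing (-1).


Compute f'(x) to determine behavior:
f'(x) = 2x + 6
f'(-4) = 2 * (-4) + 6
= -8 + 6
= -2
Since f'(-4) < 0, the function is decreasing (-1)

-1


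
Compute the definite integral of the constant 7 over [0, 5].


The integral of a constant k over [a, b] equals k * (b - a).
integral from 0 to 5 of 7 dx
= 7 * (5 - 0)
= 7 * 5
= 35

35


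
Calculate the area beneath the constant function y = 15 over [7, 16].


The area under a constant function y = 15 is a rectangle.
Width = 16 - 7 = 9
Height = 15
Area = width * height
= 9 * 15
= 135

135


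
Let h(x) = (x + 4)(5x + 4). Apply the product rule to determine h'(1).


Let u(x) = x + 4 and v(x) = 5x + 4
u'(x) = 1
v'(x) = 5
Product rule: h'(x) = u'(x)*v(x) + u(x)*v'(x)
= 1 * (5x + 4) + (x + 4) * 5
At x = 1:
u(1) = 1 * 1 + 4 = 5
v(1) = 5 * 1 + 4 = 9
h'(1) = 1 * 9 + 5 * 5
= 9 + 25
= 34

34


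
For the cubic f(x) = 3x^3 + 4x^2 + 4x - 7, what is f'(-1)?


Differentiate f(x) = 3x^3 + 4x^2 + 4x - 7 term by term:
f'(x) = 9x^2 + 8x + 4
Substitute x = -1:
f'(-1) = 9 * (-1)^2 + 8 * (-1) + 4
= 9 - 8 + 4
= 5

5


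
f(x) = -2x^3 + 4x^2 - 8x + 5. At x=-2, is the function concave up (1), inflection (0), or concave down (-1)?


Concavity is determined by the sign of f''(x).
f(x) = -2x^3 + 4x^2 - 8x + 5
f'(x) = -6x^2 + 8x - 8
f''(x) = -12x + 8
f''(-2) = -12 * (-2) + 8
= 24 + 8
= 32
Since f''(-2) > 0, the function is concave up (1)

1


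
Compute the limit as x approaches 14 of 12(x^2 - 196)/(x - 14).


Direct substitution gives 0/0, so we factor the numerator.
Factor: 12(x^2 - 196) = 12 * (x - 14)(x + 14)
Cancel the common factor (x - 14):
12(x^2 - 196)/(x - 14) = 12 * (x + 14)
Now substitute x = 14:
= 12 * (14 + 14) = 336

336


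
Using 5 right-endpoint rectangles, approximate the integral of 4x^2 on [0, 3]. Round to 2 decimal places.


Right Riemann sum uses right endpoints of each subinterval.
Interval: [0, 3], n = 5
dx = (3 - 0) / 5 = 3/5
Right endpoints: [3/5, 6/5, 9/5, 12/5, 3]
f values: [36/25, 144/25, 324/25, 576/25, 36]
Sum = dx * (sum of f values)
= 3/5 * 396/5
= 1188/25 = 47.52

47.52


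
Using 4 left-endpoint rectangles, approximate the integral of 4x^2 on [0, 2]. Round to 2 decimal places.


Left Riemann sum uses left endpoints of each subinterval.
Interval: [0, 2], n = 4
dx = (2 - 0) / 4 = 1/2
Left endpoints: [0, 1/2, 1, 3/2]
f values: [0, 1, 4, 9]
Sum = dx * (sum of f values)
= 1/2 * 14
= 7 = 7.00

7.00


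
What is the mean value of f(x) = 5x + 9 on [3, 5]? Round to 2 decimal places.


Average value = 1/(b-a) * integral from a to b of f(x) dx
First compute the integral of 5x + 9:
F(x) = (5/2)x^2 + 9x
F(5) = 5/2 * 25 + 9 * 5 = 215/2
F(3) = 5/2 * 9 + 9 * 3 = 99/2
Integral = 215/2 - 99/2 = 58
Average = 58 / (5 - 3) = 58 / 2
= 29 = 29.00

29.00


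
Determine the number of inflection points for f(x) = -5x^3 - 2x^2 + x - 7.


Inflection points occur where f''(x) = 0 and concavity changes.
f(x) = -5x^3 - 2x^2 + x - 7
f'(x) = -15x^2 - 4x + 1
f''(x) = -30x - 4
Set f''(x) = 0:
-30x - 4 = 0
x = 4 / (-30) = -2/15
Since f''(x) is linear (degree 1), it changes sign at this point.
Therefore there is exactly 1 inflection point.

1
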